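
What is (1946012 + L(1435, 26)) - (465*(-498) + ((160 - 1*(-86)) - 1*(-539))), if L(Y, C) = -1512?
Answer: 2175285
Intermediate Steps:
(1946012 + L(1435, 26)) - (465*(-498) + ((160 - 1*(-86)) - 1*(-539))) = (1946012 - 1512) - (465*(-498) + ((160 - 1*(-86)) - 1*(-539))) = 1944500 - (-231570 + ((160 + 86) + 539)) = 1944500 - (-231570 + (246 + 539)) = 1944500 - (-231570 + 785) = 1944500 - 1*(-230785) = 1944500 + 230785 = 2175285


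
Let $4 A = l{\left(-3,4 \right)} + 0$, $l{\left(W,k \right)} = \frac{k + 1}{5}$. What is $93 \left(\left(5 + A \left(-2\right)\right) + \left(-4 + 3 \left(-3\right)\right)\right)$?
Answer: $- \frac{1581}{2} \approx -790.5$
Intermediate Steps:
$l{\left(W,k \right)} = \frac{1}{5} + \frac{k}{5}$ ($l{\left(W,k \right)} = \left(1 + k\right) \frac{1}{5} = \frac{1}{5} + \frac{k}{5}$)
$A = \frac{1}{4}$ ($A = \frac{\left(\frac{1}{5} + \frac{1}{5} \cdot 4\right) + 0}{4} = \frac{\left(\frac{1}{5} + \frac{4}{5}\right) + 0}{4} = \frac{1 + 0}{4} = \frac{1}{4} \cdot 1 = \frac{1}{4} \approx 0.25$)
$93 \left(\left(5 + A \left(-2\right)\right) + \left(-4 + 3 \left(-3\right)\right)\right) = 93 \left(\left(5 + \frac{1}{4} \left(-2\right)\right) + \left(-4 + 3 \left(-3\right)\right)\right) = 93 \left(\left(5 - \frac{1}{2}\right) - 13\right) = 93 \left(\frac{9}{2} - 13\right) = 93 \left(- \frac{17}{2}\right) = - \frac{1581}{2}$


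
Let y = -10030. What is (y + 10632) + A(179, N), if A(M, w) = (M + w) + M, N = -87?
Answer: 873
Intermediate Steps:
A(M, w) = w + 2*M
(y + 10632) + A(179, N) = (-10030 + 10632) + (-87 + 2*179) = 602 + (-87 + 358) = 602 + 271 = 873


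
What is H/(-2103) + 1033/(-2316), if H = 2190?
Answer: -2414813/1623516 ≈ -1.4874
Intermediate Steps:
H/(-2103) + 1033/(-2316) = 2190/(-2103) + 1033/(-2316) = 2190*(-1/2103) + 1033*(-1/2316) = -730/701 - 1033/2316 = -2414813/1623516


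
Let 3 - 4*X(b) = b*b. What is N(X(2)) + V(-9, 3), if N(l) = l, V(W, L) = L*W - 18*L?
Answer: -325/4 ≈ -81.250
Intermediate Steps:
V(W, L) = -18*L + L*W
X(b) = ¾ - b²/4 (X(b) = ¾ - b*b/4 = ¾ - b²/4)
N(X(2)) + V(-9, 3) = (¾ - ¼*2²) + 3*(-18 - 9) = (¾ - ¼*4) + 3*(-27) = (¾ - 1) - 81 = -¼ - 81 = -325/4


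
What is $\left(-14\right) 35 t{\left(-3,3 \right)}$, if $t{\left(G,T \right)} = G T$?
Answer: $4410$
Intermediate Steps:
$\left(-14\right) 35 t{\left(-3,3 \right)} = \left(-14\right) 35 \left(\left(-3\right) 3\right) = \left(-490\right) \left(-9\right) = 4410$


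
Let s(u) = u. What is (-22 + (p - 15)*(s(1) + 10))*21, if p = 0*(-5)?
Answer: -3927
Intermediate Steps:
p = 0
(-22 + (p - 15)*(s(1) + 10))*21 = (-22 + (0 - 15)*(1 + 10))*21 = (-22 - 15*11)*21 = (-22 - 165)*21 = -187*21 = -3927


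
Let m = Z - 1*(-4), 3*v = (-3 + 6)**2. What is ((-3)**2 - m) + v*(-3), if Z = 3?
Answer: -7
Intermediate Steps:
v = 3 (v = (-3 + 6)**2/3 = (1/3)*3**2 = (1/3)*9 = 3)
m = 7 (m = 3 - 1*(-4) = 3 + 4 = 7)
((-3)**2 - m) + v*(-3) = ((-3)**2 - 1*7) + 3*(-3) = (9 - 7) - 9 = 2 - 9 = -7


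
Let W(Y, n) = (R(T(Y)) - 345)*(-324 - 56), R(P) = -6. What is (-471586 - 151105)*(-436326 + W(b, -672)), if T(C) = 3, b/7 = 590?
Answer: 188641747686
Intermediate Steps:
b = 4130 (b = 7*590 = 4130)
W(Y, n) = 133380 (W(Y, n) = (-6 - 345)*(-324 - 56) = -351*(-380) = 133380)
(-471586 - 151105)*(-436326 + W(b, -672)) = (-471586 - 151105)*(-436326 + 133380) = -622691*(-302946) = 188641747686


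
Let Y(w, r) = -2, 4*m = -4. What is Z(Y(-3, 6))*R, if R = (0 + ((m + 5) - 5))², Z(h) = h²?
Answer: 4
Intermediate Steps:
m = -1 (m = (¼)*(-4) = -1)
R = 1 (R = (0 + ((-1 + 5) - 5))² = (0 + (4 - 5))² = (0 - 1)² = (-1)² = 1)
Z(Y(-3, 6))*R = (-2)²*1 = 4*1 = 4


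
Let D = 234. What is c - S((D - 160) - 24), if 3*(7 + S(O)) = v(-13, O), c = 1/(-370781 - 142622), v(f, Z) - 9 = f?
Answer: 12835072/1540209 ≈ 8.3333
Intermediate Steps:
v(f, Z) = 9 + f
c = -1/513403 (c = 1/(-513403) = -1/513403 ≈ -1.9478e-6)
S(O) = -25/3 (S(O) = -7 + (9 - 13)/3 = -7 + (⅓)*(-4) = -7 - 4/3 = -25/3)
c - S((D - 160) - 24) = -1/513403 - 1*(-25/3) = -1/513403 + 25/3 = 12835072/1540209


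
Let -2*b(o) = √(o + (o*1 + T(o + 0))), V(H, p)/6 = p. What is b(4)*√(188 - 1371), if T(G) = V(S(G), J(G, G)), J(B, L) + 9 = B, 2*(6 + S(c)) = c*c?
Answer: 13*√154/2 ≈ 80.663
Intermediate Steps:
S(c) = -6 + c²/2 (S(c) = -6 + (c*c)/2 = -6 + c²/2)
J(B, L) = -9 + B
V(H, p) = 6*p
T(G) = -54 + 6*G (T(G) = 6*(-9 + G) = -54 + 6*G)
b(o) = -√(-54 + 8*o)/2 (b(o) = -√(o + (o*1 + (-54 + 6*(o + 0))))/2 = -√(o + (o + (-54 + 6*o)))/2 = -√(o + (-54 + 7*o))/2 = -√(-54 + 8*o)/2)
b(4)*√(188 - 1371) = (-√(-54 + 8*4)/2)*√(188 - 1371) = (-√(-54 + 32)/2)*√(-1183) = (-I*√22/2)*(13*I*√7) = 13*√154/2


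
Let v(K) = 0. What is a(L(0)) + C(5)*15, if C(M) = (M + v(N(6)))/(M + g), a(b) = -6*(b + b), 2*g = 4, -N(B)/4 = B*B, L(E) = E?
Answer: 75/7 ≈ 10.714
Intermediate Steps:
N(B) = -4*B² (N(B) = -4*B*B = -4*B²)
g = 2 (g = (½)*4 = 2)
a(b) = -12*b
C(M) = M/(2 + M) (C(M) = (M + 0)/(M + 2) = M/(2 + M))
a(L(0)) + C(5)*15 = -12*0 + (5/(2 + 5))*15 = 0 + (5/7)*15 = 0 + 75/7 = 75/7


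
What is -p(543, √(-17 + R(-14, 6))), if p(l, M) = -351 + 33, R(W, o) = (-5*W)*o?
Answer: 318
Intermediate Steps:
R(W, o) = -5*W*o
p(l, M) = -318
-p(543, √(-17 + R(-14, 6))) = -1*(-318) = 318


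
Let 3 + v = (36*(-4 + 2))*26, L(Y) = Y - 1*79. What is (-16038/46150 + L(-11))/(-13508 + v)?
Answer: 2084769/354962725 ≈ 0.0058732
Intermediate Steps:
L(Y) = -79 + Y (L(Y) = Y - 79 = -79 + Y)
v = -1875 (v = -3 + (36*(-4 + 2))*26 = -3 + (36*(-2))*26 = -3 - 72*26 = -3 - 1872 = -1875)
(-16038/46150 + L(-11))/(-13508 + v) = (-16038/46150 + (-79 - 11))/(-13508 - 1875) = (-16038*1/46150 - 90)/(-15383) = (-8019/23075 - 90)*(-1/15383) = -2084769/23075*(-1/15383) = 2084769/354962725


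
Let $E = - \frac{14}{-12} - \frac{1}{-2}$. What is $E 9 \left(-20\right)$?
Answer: $-300$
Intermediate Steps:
$E = \frac{5}{3}$ ($E = \left(-14\right) \left(- \frac{1}{12}\right) - - \frac{1}{2} = \frac{7}{6} + \frac{1}{2} = \frac{5}{3} \approx 1.6667$)
$E 9 \left(-20\right) = \frac{5}{3} \cdot 9 \left(-20\right) = 15 \left(-20\right) = -300$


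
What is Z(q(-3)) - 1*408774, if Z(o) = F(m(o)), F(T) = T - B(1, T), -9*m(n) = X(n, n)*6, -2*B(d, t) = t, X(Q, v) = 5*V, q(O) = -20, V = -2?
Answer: -408764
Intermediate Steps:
X(Q, v) = -10 (X(Q, v) = 5*(-2) = -10)
B(d, t) = -t/2
m(n) = 20/3 (m(n) = -(-10)*6/9 = -1/9*(-60) = 20/3)
F(T) = 3*T/2 (F(T) = T - (-1)*T/2 = T + T/2 = 3*T/2)
Z(o) = 10 (Z(o) = (3/2)*(20/3) = 10)
Z(q(-3)) - 1*408774 = 10 - 1*408774 = 10 - 408774 = -408764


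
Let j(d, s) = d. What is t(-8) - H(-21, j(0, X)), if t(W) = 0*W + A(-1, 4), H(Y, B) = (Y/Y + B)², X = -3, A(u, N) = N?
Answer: 3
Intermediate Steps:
H(Y, B) = (1 + B)²
t(W) = 4 (t(W) = 0*W + 4 = 0 + 4 = 4)
t(-8) - H(-21, j(0, X)) = 4 - (1 + 0)² = 4 - 1*1² = 4 - 1*1 = 4 - 1 = 3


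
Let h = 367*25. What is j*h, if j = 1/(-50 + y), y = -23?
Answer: -9175/73 ≈ -125.68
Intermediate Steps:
h = 9175
j = -1/73 (j = 1/(-50 - 23) = 1/(-73) = -1/73 ≈ -0.013699)
j*h = -1/73*9175 = -9175/73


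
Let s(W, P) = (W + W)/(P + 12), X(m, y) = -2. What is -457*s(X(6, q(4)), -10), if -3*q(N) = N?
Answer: 914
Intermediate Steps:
q(N) = -N/3
s(W, P) = 2*W/(12 + P) (s(W, P) = (2*W)/(12 + P) = 2*W/(12 + P))
-457*s(X(6, q(4)), -10) = -914*(-2)/(12 - 10) = -914*(-2)/2 = -457*(-2) = 914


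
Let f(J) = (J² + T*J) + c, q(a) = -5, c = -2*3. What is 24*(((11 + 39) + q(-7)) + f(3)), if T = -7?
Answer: 648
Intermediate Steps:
c = -6
f(J) = -6 + J² - 7*J (f(J) = (J² - 7*J) - 6 = -6 + J² - 7*J)
24*(((11 + 39) + q(-7)) + f(3)) = 24*(((11 + 39) - 5) + (-6 + 3² - 7*3)) = 24*((50 - 5) + (-6 + 9 - 21)) = 24*(45 - 18) = 24*27 = 648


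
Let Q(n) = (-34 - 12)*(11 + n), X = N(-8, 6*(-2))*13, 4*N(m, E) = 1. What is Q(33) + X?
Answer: -8083/4 ≈ -2020.8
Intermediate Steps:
N(m, E) = 1/4 (N(m, E) = (1/4)*1 = 1/4)
X = 13/4 (X = (1/4)*13 = 13/4 ≈ 3.2500)
Q(n) = -506 - 46*n (Q(n) = -46*(11 + n) = -506 - 46*n)
Q(33) + X = (-506 - 46*33) + 13/4 = (-506 - 1518) + 13/4 = -2024 + 13/4 = -8083/4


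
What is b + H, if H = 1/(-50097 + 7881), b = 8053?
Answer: 339965447/42216 ≈ 8053.0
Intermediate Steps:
H = -1/42216 (H = 1/(-42216) = -1/42216 ≈ -2.3688e-5)
b + H = 8053 - 1/42216 = 339965447/42216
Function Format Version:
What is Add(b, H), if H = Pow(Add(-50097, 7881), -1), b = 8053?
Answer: Rational(339965447, 42216) ≈ 8053.0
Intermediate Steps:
H = Rational(-1, 42216) (H = Pow(-42216, -1) = Rational(-1, 42216) ≈ -2.3688e-5)
Add(b, H) = Add(8053, Rational(-1, 42216)) = Rational(339965447, 42216)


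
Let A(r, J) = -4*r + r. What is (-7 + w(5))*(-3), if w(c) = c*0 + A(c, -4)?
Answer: 66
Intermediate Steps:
A(r, J) = -3*r
w(c) = -3*c (w(c) = c*0 - 3*c = 0 - 3*c = -3*c)
(-7 + w(5))*(-3) = (-7 - 3*5)*(-3) = (-7 - 15)*(-3) = -22*(-3) = 66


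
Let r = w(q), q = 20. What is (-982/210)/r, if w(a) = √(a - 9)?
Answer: -491*√11/1155 ≈ -1.4099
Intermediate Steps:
w(a) = √(-9 + a)
r = √11 (r = √(-9 + 20) = √11 ≈ 3.3166)
(-982/210)/r = (-982/210)/(√11) = (-982*1/210)*(√11/11) = -491*√11/1155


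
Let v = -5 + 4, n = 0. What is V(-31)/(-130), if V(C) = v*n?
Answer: 0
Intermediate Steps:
v = -1
V(C) = 0 (V(C) = -1*0 = 0)
V(-31)/(-130) = 0/(-130) = 0*(-1/130) = 0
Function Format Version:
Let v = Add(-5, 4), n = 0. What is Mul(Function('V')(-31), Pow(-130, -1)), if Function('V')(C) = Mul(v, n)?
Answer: 0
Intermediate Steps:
v = -1
Function('V')(C) = 0 (Function('V')(C) = Mul(-1, 0) = 0)
Mul(Function('V')(-31), Pow(-130, -1)) = Mul(0, Pow(-130, -1)) = Mul(0, Rational(-1, 130)) = 0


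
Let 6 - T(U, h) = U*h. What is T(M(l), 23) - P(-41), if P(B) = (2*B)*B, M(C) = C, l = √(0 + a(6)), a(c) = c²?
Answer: -3494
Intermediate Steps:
l = 6 (l = √(0 + 6²) = √(0 + 36) = √36 = 6)
T(U, h) = 6 - U*h
P(B) = 2*B²
T(M(l), 23) - P(-41) = (6 - 1*6*23) - 2*(-41)² = (6 - 138) - 2*1681 = -132 - 1*3362 = -132 - 3362 = -3494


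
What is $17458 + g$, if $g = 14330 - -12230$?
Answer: $44018$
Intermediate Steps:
$g = 26560$ ($g = 14330 + 12230 = 26560$)
$17458 + g = 17458 + 26560 = 44018$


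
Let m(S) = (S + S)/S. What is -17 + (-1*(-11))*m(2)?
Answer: 5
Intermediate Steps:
m(S) = 2 (m(S) = (2*S)/S = 2)
-17 + (-1*(-11))*m(2) = -17 - 1*(-11)*2 = -17 + 11*2 = -17 + 22 = 5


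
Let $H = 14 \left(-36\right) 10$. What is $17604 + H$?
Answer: $12564$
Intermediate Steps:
$H = -5040$ ($H = \left(-504\right) 10 = -5040$)
$17604 + H = 17604 - 5040 = 12564$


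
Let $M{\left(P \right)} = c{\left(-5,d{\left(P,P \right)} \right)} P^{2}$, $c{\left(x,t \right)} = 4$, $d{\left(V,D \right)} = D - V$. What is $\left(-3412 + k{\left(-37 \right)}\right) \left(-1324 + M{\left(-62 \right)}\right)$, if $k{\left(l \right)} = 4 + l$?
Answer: $-48409140$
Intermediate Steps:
$M{\left(P \right)} = 4 P^{2}$
$\left(-3412 + k{\left(-37 \right)}\right) \left(-1324 + M{\left(-62 \right)}\right) = \left(-3412 + \left(4 - 37\right)\right) \left(-1324 + 4 \left(-62\right)^{2}\right) = \left(-3412 - 33\right) \left(-1324 + 4 \cdot 3844\right) = - 3445 \left(-1324 + 15376\right) = \left(-3445\right) 14052 = -48409140$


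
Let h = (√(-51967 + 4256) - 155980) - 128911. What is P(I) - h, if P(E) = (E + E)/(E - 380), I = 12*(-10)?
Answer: 7122287/25 - I*√47711 ≈ 2.8489e+5 - 218.43*I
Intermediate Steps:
I = -120
P(E) = 2*E/(-380 + E) (P(E) = (2*E)/(-380 + E) = 2*E/(-380 + E))
h = -284891 + I*√47711 (h = (√(-47711) - 155980) - 128911 = (I*√47711 - 155980) - 128911 = (-155980 + I*√47711) - 128911 = -284891 + I*√47711 ≈ -2.8489e+5 + 218.43*I)
P(I) - h = 2*(-120)/(-380 - 120) - (-284891 + I*√47711) = 2*(-120)/(-500) + (284891 - I*√47711) = 2*(-120)*(-1/500) + (284891 - I*√47711) = 12/25 + (284891 - I*√47711) = 7122287/25 - I*√47711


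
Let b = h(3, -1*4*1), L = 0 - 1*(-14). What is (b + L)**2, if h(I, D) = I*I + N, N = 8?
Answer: 961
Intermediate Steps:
h(I, D) = 8 + I**2 (h(I, D) = I*I + 8 = I**2 + 8 = 8 + I**2)
L = 14 (L = 0 + 14 = 14)
b = 17 (b = 8 + 3**2 = 8 + 9 = 17)
(b + L)**2 = (17 + 14)**2 = 31**2 = 961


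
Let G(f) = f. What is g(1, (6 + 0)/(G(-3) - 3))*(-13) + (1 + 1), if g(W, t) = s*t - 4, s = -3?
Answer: 15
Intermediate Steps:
g(W, t) = -4 - 3*t (g(W, t) = -3*t - 4 = -4 - 3*t)
g(1, (6 + 0)/(G(-3) - 3))*(-13) + (1 + 1) = (-4 - 3*(6 + 0)/(-3 - 3))*(-13) + (1 + 1) = (-4 - 18/(-6))*(-13) + 2 = (-4 - 18*(-1)/6)*(-13) + 2 = (-4 - 3*(-1))*(-13) + 2 = (-4 + 3)*(-13) + 2 = -1*(-13) + 2 = 13 + 2 = 15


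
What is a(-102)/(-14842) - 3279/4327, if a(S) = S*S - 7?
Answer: -93654737/64221334 ≈ -1.4583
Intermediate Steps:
a(S) = -7 + S**2 (a(S) = S**2 - 7 = -7 + S**2)
a(-102)/(-14842) - 3279/4327 = (-7 + (-102)**2)/(-14842) - 3279/4327 = (-7 + 10404)*(-1/14842) - 3279*1/4327 = 10397*(-1/14842) - 3279/4327 = -10397/14842 - 3279/4327 = -93654737/64221334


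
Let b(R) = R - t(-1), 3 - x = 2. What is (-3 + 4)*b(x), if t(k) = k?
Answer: 2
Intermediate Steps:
x = 1 (x = 3 - 1*2 = 3 - 2 = 1)
b(R) = 1 + R (b(R) = R - 1*(-1) = R + 1 = 1 + R)
(-3 + 4)*b(x) = (-3 + 4)*(1 + 1) = 1*2 = 2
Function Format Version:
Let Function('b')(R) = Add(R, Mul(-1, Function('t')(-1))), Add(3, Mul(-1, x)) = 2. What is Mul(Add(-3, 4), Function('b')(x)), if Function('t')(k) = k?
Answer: 2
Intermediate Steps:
x = 1 (x = Add(3, Mul(-1, 2)) = Add(3, -2) = 1)
Function('b')(R) = Add(1, R) (Function('b')(R) = Add(R, Mul(-1, -1)) = Add(R, 1) = Add(1, R))
Mul(Add(-3, 4), Function('b')(x)) = Mul(Add(-3, 4), Add(1, 1)) = Mul(1, 2) = 2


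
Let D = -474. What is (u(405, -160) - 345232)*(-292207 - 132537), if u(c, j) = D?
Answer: 146836549264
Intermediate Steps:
u(c, j) = -474
(u(405, -160) - 345232)*(-292207 - 132537) = (-474 - 345232)*(-292207 - 132537) = -345706*(-424744) = 146836549264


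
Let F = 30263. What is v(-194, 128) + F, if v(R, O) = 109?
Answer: 30372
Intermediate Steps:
v(-194, 128) + F = 109 + 30263 = 30372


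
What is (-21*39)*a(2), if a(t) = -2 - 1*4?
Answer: 4914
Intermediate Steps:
a(t) = -6 (a(t) = -2 - 4 = -6)
(-21*39)*a(2) = -21*39*(-6) = -819*(-6) = 4914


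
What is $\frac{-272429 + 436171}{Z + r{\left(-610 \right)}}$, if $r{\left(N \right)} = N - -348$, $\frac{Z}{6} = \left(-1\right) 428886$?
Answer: $- \frac{81871}{1286789} \approx -0.063624$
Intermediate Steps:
$Z = -2573316$ ($Z = 6 \left(\left(-1\right) 428886\right) = 6 \left(-428886\right) = -2573316$)
$r{\left(N \right)} = 348 + N$ ($r{\left(N \right)} = N + 348 = 348 + N$)
$\frac{-272429 + 436171}{Z + r{\left(-610 \right)}} = \frac{-272429 + 436171}{-2573316 + \left(348 - 610\right)} = \frac{163742}{-2573316 - 262} = \frac{163742}{-2573578} = 163742 \left(- \frac{1}{2573578}\right) = - \frac{81871}{1286789}$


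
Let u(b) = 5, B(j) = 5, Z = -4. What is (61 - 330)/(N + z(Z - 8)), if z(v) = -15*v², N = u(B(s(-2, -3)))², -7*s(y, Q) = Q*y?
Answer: 269/2135 ≈ 0.12600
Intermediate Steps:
s(y, Q) = -Q*y/7
N = 25 (N = 5² = 25)
(61 - 330)/(N + z(Z - 8)) = (61 - 330)/(25 - 15*(-4 - 8)²) = -269/(25 - 15*(-12)²) = -269/(25 - 15*144) = -269/(25 - 2160) = -269/(-2135) = -269*(-1/2135) = 269/2135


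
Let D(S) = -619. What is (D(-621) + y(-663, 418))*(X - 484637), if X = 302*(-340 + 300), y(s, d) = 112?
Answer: 251835519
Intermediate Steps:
X = -12080 (X = 302*(-40) = -12080)
(D(-621) + y(-663, 418))*(X - 484637) = (-619 + 112)*(-12080 - 484637) = -507*(-496717) = 251835519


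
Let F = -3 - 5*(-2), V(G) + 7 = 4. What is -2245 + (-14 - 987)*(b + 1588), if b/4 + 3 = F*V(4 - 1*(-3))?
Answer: -1495737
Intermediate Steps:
V(G) = -3 (V(G) = -7 + 4 = -3)
F = 7 (F = -3 + 10 = 7)
b = -96 (b = -12 + 4*(7*(-3)) = -12 + 4*(-21) = -12 - 84 = -96)
-2245 + (-14 - 987)*(b + 1588) = -2245 + (-14 - 987)*(-96 + 1588) = -2245 - 1001*1492 = -2245 - 1493492 = -1495737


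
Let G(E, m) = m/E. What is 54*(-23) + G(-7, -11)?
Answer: -8683/7 ≈ -1240.4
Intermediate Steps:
54*(-23) + G(-7, -11) = 54*(-23) - 11/(-7) = -1242 - 11*(-⅐) = -1242 + 11/7 = -8683/7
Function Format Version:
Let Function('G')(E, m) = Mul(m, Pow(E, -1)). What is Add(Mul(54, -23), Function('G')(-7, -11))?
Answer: Rational(-8683, 7) ≈ -1240.4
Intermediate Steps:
Add(Mul(54, -23), Function('G')(-7, -11)) = Add(Mul(54, -23), Mul(-11, Pow(-7, -1))) = Add(-1242, Mul(-11, Rational(-1, 7))) = Add(-1242, Rational(11, 7)) = Rational(-8683, 7)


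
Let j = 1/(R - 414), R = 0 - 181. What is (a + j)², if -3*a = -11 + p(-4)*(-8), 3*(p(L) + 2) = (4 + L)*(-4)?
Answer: 8868484/3186225 ≈ 2.7834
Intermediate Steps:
p(L) = -22/3 - 4*L/3 (p(L) = -2 + ((4 + L)*(-4))/3 = -2 + (-16 - 4*L)/3 = -2 + (-16/3 - 4*L/3) = -22/3 - 4*L/3)
R = -181
j = -1/595 (j = 1/(-181 - 414) = 1/(-595) = -1/595 ≈ -0.0016807)
a = -5/3 (a = -(-11 + (-22/3 - 4/3*(-4))*(-8))/3 = -(-11 + (-22/3 + 16/3)*(-8))/3 = -(-11 - 2*(-8))/3 = -(-11 + 16)/3 = -⅓*5 = -5/3 ≈ -1.6667)
(a + j)² = (-5/3 - 1/595)² = (-2978/1785)² = 8868484/3186225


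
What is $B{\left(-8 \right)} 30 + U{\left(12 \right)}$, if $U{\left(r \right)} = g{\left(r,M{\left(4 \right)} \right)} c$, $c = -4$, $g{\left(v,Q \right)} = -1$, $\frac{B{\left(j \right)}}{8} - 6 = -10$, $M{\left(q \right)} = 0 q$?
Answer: $-956$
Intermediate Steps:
$M{\left(q \right)} = 0$
$B{\left(j \right)} = -32$ ($B{\left(j \right)} = 48 + 8 \left(-10\right) = 48 - 80 = -32$)
$U{\left(r \right)} = 4$ ($U{\left(r \right)} = \left(-1\right) \left(-4\right) = 4$)
$B{\left(-8 \right)} 30 + U{\left(12 \right)} = \left(-32\right) 30 + 4 = -960 + 4 = -956$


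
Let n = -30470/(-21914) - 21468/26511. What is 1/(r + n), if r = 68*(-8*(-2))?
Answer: 96827009/105404009195 ≈ 0.00091863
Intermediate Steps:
r = 1088 (r = 68*16 = 1088)
n = 56223403/96827009 (n = -30470*(-1/21914) - 21468*1/26511 = 15235/10957 - 7156/8837 = 56223403/96827009 ≈ 0.58066)
1/(r + n) = 1/(1088 + 56223403/96827009) = 1/(105404009195/96827009) = 96827009/105404009195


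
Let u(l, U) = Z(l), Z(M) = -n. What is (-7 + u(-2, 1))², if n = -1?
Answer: 36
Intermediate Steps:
Z(M) = 1 (Z(M) = -1*(-1) = 1)
u(l, U) = 1
(-7 + u(-2, 1))² = (-7 + 1)² = (-6)² = 36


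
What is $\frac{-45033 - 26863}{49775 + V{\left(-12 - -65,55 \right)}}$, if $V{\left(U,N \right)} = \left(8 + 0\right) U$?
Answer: $- \frac{71896}{50199} \approx -1.4322$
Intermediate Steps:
$V{\left(U,N \right)} = 8 U$
$\frac{-45033 - 26863}{49775 + V{\left(-12 - -65,55 \right)}} = \frac{-45033 - 26863}{49775 + 8 \left(-12 - -65\right)} = - \frac{71896}{49775 + 8 \left(-12 + 65\right)} = - \frac{71896}{49775 + 8 \cdot 53} = - \frac{71896}{49775 + 424} = - \frac{71896}{50199}$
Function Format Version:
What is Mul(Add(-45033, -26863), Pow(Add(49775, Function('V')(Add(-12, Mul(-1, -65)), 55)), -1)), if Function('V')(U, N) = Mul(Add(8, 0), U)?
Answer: Rational(-71896, 50199) ≈ -1.4322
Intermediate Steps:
Function('V')(U, N) = Mul(8, U)
Mul(Add(-45033, -26863), Pow(Add(49775, Function('V')(Add(-12, Mul(-1, -65)), 55)), -1)) = Mul(Add(-45033, -26863), Pow(Add(49775, Mul(8, Add(-12, Mul(-1, -65)))), -1)) = Mul(-71896, Pow(Add(49775, Mul(8, Add(-12, 65))), -1)) = Mul(-71896, Pow(Add(49775, Mul(8, 53)), -1)) = Mul(-71896, Pow(Add(49775, 424), -1)) = Mul(-71896, Pow(50199, -1)) = Mul(-71896, Rational(1, 50199)) = Rational(-71896, 50199)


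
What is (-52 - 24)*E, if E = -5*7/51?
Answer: 2660/51 ≈ 52.157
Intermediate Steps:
E = -35/51 (E = -35*1/51 = -35/51 ≈ -0.68627)
(-52 - 24)*E = (-52 - 24)*(-35/51) = -76*(-35/51) = 2660/51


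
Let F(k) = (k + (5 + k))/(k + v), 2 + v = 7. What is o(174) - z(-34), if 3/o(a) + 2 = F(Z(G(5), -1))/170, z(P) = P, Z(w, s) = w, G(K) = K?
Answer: 21998/677 ≈ 32.493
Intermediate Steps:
v = 5 (v = -2 + 7 = 5)
F(k) = (5 + 2*k)/(5 + k) (F(k) = (k + (5 + k))/(k + 5) = (5 + 2*k)/(5 + k))
o(a) = -1020/677 (o(a) = 3/(-2 + ((5 + 2*5)/(5 + 5))/170) = 3/(-2 + ((5 + 10)/10)*(1/170)) = 3/(-2 + ((1/10)*15)*(1/170)) = 3/(-2 + (3/2)*(1/170)) = 3/(-2 + 3/340) = 3/(-677/340) = 3*(-340/677) = -1020/677)
o(174) - z(-34) = -1020/677 - 1*(-34) = -1020/677 + 34 = 21998/677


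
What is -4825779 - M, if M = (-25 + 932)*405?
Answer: -5193114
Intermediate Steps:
M = 367335 (M = 907*405 = 367335)
-4825779 - M = -4825779 - 1*367335 = -4825779 - 367335 = -5193114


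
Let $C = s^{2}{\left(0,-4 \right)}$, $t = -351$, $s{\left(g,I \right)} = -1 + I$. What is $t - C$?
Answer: $-376$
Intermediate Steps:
$C = 25$ ($C = \left(-1 - 4\right)^{2} = \left(-5\right)^{2} = 25$)
$t - C = -351 - 25 = -376$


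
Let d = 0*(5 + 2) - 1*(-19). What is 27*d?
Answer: 513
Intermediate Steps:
d = 19 (d = 0*7 + 19 = 0 + 19 = 19)
27*d = 27*19 = 513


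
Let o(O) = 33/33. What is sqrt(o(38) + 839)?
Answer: 2*sqrt(210) ≈ 28.983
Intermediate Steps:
o(O) = 1 (o(O) = 33*(1/33) = 1)
sqrt(o(38) + 839) = sqrt(1 + 839) = sqrt(840) = 2*sqrt(210)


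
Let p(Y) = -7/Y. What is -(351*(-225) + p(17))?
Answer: 1342582/17 ≈ 78975.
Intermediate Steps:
-(351*(-225) + p(17)) = -(351*(-225) - 7/17) = -(-78975 - 7*1/17) = -(-78975 - 7/17) = -1*(-1342582/17) = 1342582/17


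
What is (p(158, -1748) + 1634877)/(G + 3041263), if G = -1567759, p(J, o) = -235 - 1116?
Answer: 816763/736752 ≈ 1.1086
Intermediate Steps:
p(J, o) = -1351
(p(158, -1748) + 1634877)/(G + 3041263) = (-1351 + 1634877)/(-1567759 + 3041263) = 1633526/1473504 = 1633526*(1/1473504) = 816763/736752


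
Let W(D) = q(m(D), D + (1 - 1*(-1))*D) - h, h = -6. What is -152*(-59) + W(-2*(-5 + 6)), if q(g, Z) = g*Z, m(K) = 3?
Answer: 8956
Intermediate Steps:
q(g, Z) = Z*g
W(D) = 6 + 9*D (W(D) = (D + (1 - 1*(-1))*D)*3 - 1*(-6) = (D + (1 + 1)*D)*3 + 6 = (D + 2*D)*3 + 6 = (3*D)*3 + 6 = 9*D + 6 = 6 + 9*D)
-152*(-59) + W(-2*(-5 + 6)) = -152*(-59) + (6 + 9*(-2*(-5 + 6))) = 8968 + (6 + 9*(-2*1)) = 8968 + (6 + 9*(-2)) = 8968 + (6 - 18) = 8968 - 12 = 8956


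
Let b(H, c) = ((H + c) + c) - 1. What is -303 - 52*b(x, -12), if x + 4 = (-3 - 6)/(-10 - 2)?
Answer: 1166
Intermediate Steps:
x = -13/4 (x = -4 + (-3 - 6)/(-10 - 2) = -4 - 9/(-12) = -4 - 9*(-1/12) = -4 + 3/4 = -13/4 ≈ -3.2500)
b(H, c) = -1 + H + 2*c (b(H, c) = (H + 2*c) - 1 = -1 + H + 2*c)
-303 - 52*b(x, -12) = -303 - 52*(-1 - 13/4 + 2*(-12)) = -303 - 52*(-1 - 13/4 - 24) = -303 - 52*(-113/4) = -303 + 1469 = 1166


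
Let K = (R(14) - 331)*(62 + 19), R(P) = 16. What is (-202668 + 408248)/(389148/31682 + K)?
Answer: -3256592780/403988541 ≈ -8.0611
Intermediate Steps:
K = -25515 (K = (16 - 331)*(62 + 19) = -315*81 = -25515)
(-202668 + 408248)/(389148/31682 + K) = (-202668 + 408248)/(389148/31682 - 25515) = 205580/(389148*(1/31682) - 25515) = 205580/(194574/15841 - 25515) = 205580/(-403988541/15841) = 205580*(-15841/403988541) = -3256592780/403988541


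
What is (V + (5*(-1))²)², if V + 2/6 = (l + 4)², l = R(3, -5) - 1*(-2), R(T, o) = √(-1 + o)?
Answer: 19120/9 + 1312*I*√6 ≈ 2124.4 + 3213.7*I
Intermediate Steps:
l = 2 + I*√6 (l = √(-1 - 5) - 1*(-2) = √(-6) + 2 = I*√6 + 2 = 2 + I*√6 ≈ 2.0 + 2.4495*I)
V = -⅓ + (6 + I*√6)² (V = -⅓ + ((2 + I*√6) + 4)² = -⅓ + (6 + I*√6)² ≈ 29.667 + 29.394*I)
(V + (5*(-1))²)² = ((89/3 + 12*I*√6) + (5*(-1))²)² = ((89/3 + 12*I*√6) + (-5)²)² = ((89/3 + 12*I*√6) + 25)² = (164/3 + 12*I*√6)²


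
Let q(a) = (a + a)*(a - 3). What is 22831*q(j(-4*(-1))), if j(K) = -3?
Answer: 821916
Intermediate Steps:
q(a) = 2*a*(-3 + a) (q(a) = (2*a)*(-3 + a) = 2*a*(-3 + a))
22831*q(j(-4*(-1))) = 22831*(2*(-3)*(-3 - 3)) = 22831*(2*(-3)*(-6)) = 22831*36 = 821916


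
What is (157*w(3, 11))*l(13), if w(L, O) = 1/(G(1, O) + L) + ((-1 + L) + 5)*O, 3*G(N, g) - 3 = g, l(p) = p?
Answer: 3620734/23 ≈ 1.5742e+5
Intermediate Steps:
G(N, g) = 1 + g/3
w(L, O) = 1/(1 + L + O/3) + O*(4 + L) (w(L, O) = 1/((1 + O/3) + L) + ((-1 + L) + 5)*O = 1/(1 + L + O/3) + (4 + L)*O = 1/(1 + L + O/3) + O*(4 + L))
(157*w(3, 11))*l(13) = (157*((3 + 3*11*3² + 4*11*(3 + 11) + 12*3*11 + 3*11*(3 + 11))/(3 + 11 + 3*3)))*13 = (157*((3 + 3*11*9 + 4*11*14 + 396 + 3*11*14)/(3 + 11 + 9)))*13 = (157*((3 + 297 + 616 + 396 + 462)/23))*13 = (157*((1/23)*1774))*13 = (157*(1774/23))*13 = (278518/23)*13 = 3620734/23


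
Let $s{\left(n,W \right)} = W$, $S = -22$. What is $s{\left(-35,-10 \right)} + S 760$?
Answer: $-16730$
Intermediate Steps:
$s{\left(-35,-10 \right)} + S 760 = -10 - 16720 = -16730$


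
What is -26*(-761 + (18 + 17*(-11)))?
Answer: 24180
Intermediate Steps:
-26*(-761 + (18 + 17*(-11))) = -26*(-761 + (18 - 187)) = -26*(-761 - 169) = -26*(-930) = 24180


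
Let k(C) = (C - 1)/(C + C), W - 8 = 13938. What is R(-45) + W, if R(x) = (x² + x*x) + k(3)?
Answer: 53989/3 ≈ 17996.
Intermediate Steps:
W = 13946 (W = 8 + 13938 = 13946)
k(C) = (-1 + C)/(2*C) (k(C) = (-1 + C)/((2*C)) = (-1 + C)*(1/(2*C)) = (-1 + C)/(2*C))
R(x) = ⅓ + 2*x² (R(x) = (x² + x*x) + (½)*(-1 + 3)/3 = (x² + x²) + (½)*(⅓)*2 = 2*x² + ⅓ = ⅓ + 2*x²)
R(-45) + W = (⅓ + 2*(-45)²) + 13946 = (⅓ + 2*2025) + 13946 = (⅓ + 4050) + 13946 = 12151/3 + 13946 = 53989/3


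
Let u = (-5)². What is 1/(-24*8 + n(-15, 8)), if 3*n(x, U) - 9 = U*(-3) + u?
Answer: -3/566 ≈ -0.0053004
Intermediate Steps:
u = 25
n(x, U) = 34/3 - U (n(x, U) = 3 + (U*(-3) + 25)/3 = 3 + (-3*U + 25)/3 = 3 + (25 - 3*U)/3 = 3 + (25/3 - U) = 34/3 - U)
1/(-24*8 + n(-15, 8)) = 1/(-24*8 + (34/3 - 1*8)) = 1/(-192 + (34/3 - 8)) = 1/(-192 + 10/3) = 1/(-566/3) = -3/566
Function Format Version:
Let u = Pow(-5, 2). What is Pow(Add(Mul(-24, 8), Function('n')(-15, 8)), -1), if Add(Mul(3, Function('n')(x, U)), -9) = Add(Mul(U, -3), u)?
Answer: Rational(-3, 566) ≈ -0.0053004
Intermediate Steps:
u = 25
Function('n')(x, U) = Add(Rational(34, 3), Mul(-1, U)) (Function('n')(x, U) = Add(3, Mul(Rational(1, 3), Add(Mul(U, -3), 25))) = Add(3, Mul(Rational(1, 3), Add(Mul(-3, U), 25))) = Add(3, Mul(Rational(1, 3), Add(25, Mul(-3, U)))) = Add(3, Add(Rational(25, 3), Mul(-1, U))) = Add(Rational(34, 3), Mul(-1, U)))
Pow(Add(Mul(-24, 8), Function('n')(-15, 8)), -1) = Pow(Add(Mul(-24, 8), Add(Rational(34, 3), Mul(-1, 8))), -1) = Pow(Add(-192, Add(Rational(34, 3), -8)), -1) = Pow(Add(-192, Rational(10, 3)), -1) = Pow(Rational(-566, 3), -1) = Rational(-3, 566)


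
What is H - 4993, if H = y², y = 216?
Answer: 41663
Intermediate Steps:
H = 46656 (H = 216² = 46656)
H - 4993 = 46656 - 4993 = 41663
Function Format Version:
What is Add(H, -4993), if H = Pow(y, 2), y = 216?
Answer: 41663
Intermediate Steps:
H = 46656 (H = Pow(216, 2) = 46656)
Add(H, -4993) = Add(46656, -4993) = 41663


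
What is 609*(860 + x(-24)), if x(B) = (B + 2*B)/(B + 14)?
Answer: 2640624/5 ≈ 5.2813e+5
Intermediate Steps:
x(B) = 3*B/(14 + B) (x(B) = (3*B)/(14 + B) = 3*B/(14 + B))
609*(860 + x(-24)) = 609*(860 + 3*(-24)/(14 - 24)) = 609*(860 + 3*(-24)/(-10)) = 609*(860 + 3*(-24)*(-1/10)) = 609*(860 + 36/5) = 609*(4336/5) = 2640624/5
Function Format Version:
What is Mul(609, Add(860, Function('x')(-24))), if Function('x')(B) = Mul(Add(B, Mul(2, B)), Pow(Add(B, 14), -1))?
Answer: Rational(2640624, 5) ≈ 5.2813e+5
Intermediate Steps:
Function('x')(B) = Mul(3, B, Pow(Add(14, B), -1)) (Function('x')(B) = Mul(Mul(3, B), Pow(Add(14, B), -1)) = Mul(3, B, Pow(Add(14, B), -1)))
Mul(609, Add(860, Function('x')(-24))) = Mul(609, Add(860, Mul(3, -24, Pow(Add(14, -24), -1)))) = Mul(609, Add(860, Mul(3, -24, Pow(-10, -1)))) = Mul(609, Add(860, Mul(3, -24, Rational(-1, 10)))) = Mul(609, Add(860, Rational(36, 5))) = Mul(609, Rational(4336, 5)) = Rational(2640624, 5)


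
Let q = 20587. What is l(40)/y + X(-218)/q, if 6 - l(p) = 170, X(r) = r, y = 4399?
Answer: -4335250/90562213 ≈ -0.047870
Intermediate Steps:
l(p) = -164 (l(p) = 6 - 1*170 = 6 - 170 = -164)
l(40)/y + X(-218)/q = -164/4399 - 218/20587 = -4335250/90562213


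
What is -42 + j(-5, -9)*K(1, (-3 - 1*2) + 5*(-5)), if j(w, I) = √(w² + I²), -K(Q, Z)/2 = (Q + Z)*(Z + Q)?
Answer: -42 - 1682*√106 ≈ -17359.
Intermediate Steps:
K(Q, Z) = -2*(Q + Z)² (K(Q, Z) = -2*(Q + Z)*(Z + Q) = -2*(Q + Z)*(Q + Z) = -2*(Q + Z)²)
j(w, I) = √(I² + w²)
-42 + j(-5, -9)*K(1, (-3 - 1*2) + 5*(-5)) = -42 + √((-9)² + (-5)²)*(-2*(1 + ((-3 - 1*2) + 5*(-5)))²) = -42 + √(81 + 25)*(-2*(1 + ((-3 - 2) - 25))²) = -42 + √106*(-2*(1 + (-5 - 25))²) = -42 + √106*(-2*(1 - 30)²) = -42 + √106*(-2*(-29)²) = -42 + √106*(-2*841) = -42 + √106*(-1682) = -42 - 1682*√106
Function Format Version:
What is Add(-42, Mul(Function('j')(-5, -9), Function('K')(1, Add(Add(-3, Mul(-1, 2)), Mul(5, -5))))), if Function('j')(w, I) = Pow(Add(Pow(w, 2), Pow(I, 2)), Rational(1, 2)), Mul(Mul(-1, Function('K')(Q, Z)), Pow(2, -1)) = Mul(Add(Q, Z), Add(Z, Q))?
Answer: Add(-42, Mul(-1682, Pow(106, Rational(1, 2)))) ≈ -17359.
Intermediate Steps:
Function('K')(Q, Z) = Mul(-2, Pow(Add(Q, Z), 2)) (Function('K')(Q, Z) = Mul(-2, Mul(Add(Q, Z), Add(Z, Q))) = Mul(-2, Mul(Add(Q, Z), Add(Q, Z))) = Mul(-2, Pow(Add(Q, Z), 2)))
Function('j')(w, I) = Pow(Add(Pow(I, 2), Pow(w, 2)), Rational(1, 2))
Add(-42, Mul(Function('j')(-5, -9), Function('K')(1, Add(Add(-3, Mul(-1, 2)), Mul(5, -5))))) = Add(-42, Mul(Pow(Add(Pow(-9, 2), Pow(-5, 2)), Rational(1, 2)), Mul(-2, Pow(Add(1, Add(Add(-3, Mul(-1, 2)), Mul(5, -5))), 2)))) = Add(-42, Mul(Pow(Add(81, 25), Rational(1, 2)), Mul(-2, Pow(Add(1, Add(Add(-3, -2), -25)), 2)))) = Add(-42, Mul(Pow(106, Rational(1, 2)), Mul(-2, Pow(Add(1, Add(-5, -25)), 2)))) = Add(-42, Mul(Pow(106, Rational(1, 2)), Mul(-2, Pow(Add(1, -30), 2)))) = Add(-42, Mul(Pow(106, Rational(1, 2)), Mul(-2, Pow(-29, 2)))) = Add(-42, Mul(Pow(106, Rational(1, 2)), Mul(-2, 841))) = Add(-42, Mul(Pow(106, Rational(1, 2)), -1682)) = Add(-42, Mul(-1682, Pow(106, Rational(1, 2))))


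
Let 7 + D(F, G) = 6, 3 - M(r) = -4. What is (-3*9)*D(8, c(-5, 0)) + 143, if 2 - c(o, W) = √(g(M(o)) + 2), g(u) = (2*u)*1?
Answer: 170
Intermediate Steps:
M(r) = 7 (M(r) = 3 - 1*(-4) = 3 + 4 = 7)
g(u) = 2*u
c(o, W) = -2 (c(o, W) = 2 - √(2*7 + 2) = 2 - √(14 + 2) = 2 - √16 = 2 - 1*4 = 2 - 4 = -2)
D(F, G) = -1 (D(F, G) = -7 + 6 = -1)
(-3*9)*D(8, c(-5, 0)) + 143 = -3*9*(-1) + 143 = -27*(-1) + 143 = 27 + 143 = 170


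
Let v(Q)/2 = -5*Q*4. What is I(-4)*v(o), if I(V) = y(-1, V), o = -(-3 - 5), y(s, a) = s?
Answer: 320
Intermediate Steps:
o = 8 (o = -1*(-8) = 8)
v(Q) = -40*Q (v(Q) = 2*(-5*Q*4) = 2*(-20*Q) = -40*Q)
I(V) = -1
I(-4)*v(o) = -(-40)*8 = -1*(-320) = 320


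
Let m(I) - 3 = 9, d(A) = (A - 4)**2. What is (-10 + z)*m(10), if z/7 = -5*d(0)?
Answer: -6840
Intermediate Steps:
d(A) = (-4 + A)**2
m(I) = 12 (m(I) = 3 + 9 = 12)
z = -560 (z = 7*(-5*(-4 + 0)**2) = 7*(-5*(-4)**2) = 7*(-5*16) = 7*(-80) = -560)
(-10 + z)*m(10) = (-10 - 560)*12 = -570*12 = -6840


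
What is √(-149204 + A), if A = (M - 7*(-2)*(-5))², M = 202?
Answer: 2*I*√32945 ≈ 363.02*I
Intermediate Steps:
A = 17424 (A = (202 - 7*(-2)*(-5))² = (202 + 14*(-5))² = (202 - 70)² = 132² = 17424)
√(-149204 + A) = √(-149204 + 17424) = √(-131780) = 2*I*√32945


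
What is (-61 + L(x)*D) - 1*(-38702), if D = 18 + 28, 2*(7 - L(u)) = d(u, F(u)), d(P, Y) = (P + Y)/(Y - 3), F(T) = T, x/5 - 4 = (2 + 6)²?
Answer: 13114891/337 ≈ 38917.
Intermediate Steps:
x = 340 (x = 20 + 5*(2 + 6)² = 20 + 5*8² = 20 + 5*64 = 20 + 320 = 340)
d(P, Y) = (P + Y)/(-3 + Y)
L(u) = 7 - u/(-3 + u) (L(u) = 7 - (u + u)/(2*(-3 + u)) = 7 - 2*u/(2*(-3 + u)) = 7 - u/(-3 + u))
D = 46
(-61 + L(x)*D) - 1*(-38702) = (-61 + (3*(-7 + 2*340)/(-3 + 340))*46) - 1*(-38702) = (-61 + (3*(-7 + 680)/337)*46) + 38702 = (-61 + (3*(1/337)*673)*46) + 38702 = (-61 + (2019/337)*46) + 38702 = (-61 + 92874/337) + 38702 = 72317/337 + 38702 = 13114891/337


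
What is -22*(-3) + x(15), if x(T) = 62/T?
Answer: 1052/15 ≈ 70.133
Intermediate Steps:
-22*(-3) + x(15) = -22*(-3) + 62/15 = 66 + 62*(1/15) = 66 + 62/15 = 1052/15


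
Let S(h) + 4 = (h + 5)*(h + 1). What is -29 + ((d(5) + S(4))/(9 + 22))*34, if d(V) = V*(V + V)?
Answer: 2195/31 ≈ 70.806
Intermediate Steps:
d(V) = 2*V**2 (d(V) = V*(2*V) = 2*V**2)
S(h) = -4 + (1 + h)*(5 + h) (S(h) = -4 + (h + 5)*(h + 1) = -4 + (5 + h)*(1 + h) = -4 + (1 + h)*(5 + h))
-29 + ((d(5) + S(4))/(9 + 22))*34 = -29 + ((2*5**2 + (1 + 4**2 + 6*4))/(9 + 22))*34 = -29 + ((2*25 + (1 + 16 + 24))/31)*34 = -29 + ((50 + 41)*(1/31))*34 = -29 + (91*(1/31))*34 = -29 + (91/31)*34 = -29 + 3094/31 = 2195/31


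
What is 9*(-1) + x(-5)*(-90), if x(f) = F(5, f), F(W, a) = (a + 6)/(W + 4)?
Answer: -19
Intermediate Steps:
F(W, a) = (6 + a)/(4 + W)
x(f) = ⅔ + f/9 (x(f) = (6 + f)/(4 + 5) = (6 + f)/9 = ⅔ + f/9)
9*(-1) + x(-5)*(-90) = 9*(-1) + (⅔ + (⅑)*(-5))*(-90) = -9 + (⅔ - 5/9)*(-90) = -9 + (⅑)*(-90) = -9 - 10 = -19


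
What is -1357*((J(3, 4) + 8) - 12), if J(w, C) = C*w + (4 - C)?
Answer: -10856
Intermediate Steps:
J(w, C) = 4 - C + C*w
-1357*((J(3, 4) + 8) - 12) = -1357*(((4 - 1*4 + 4*3) + 8) - 12) = -1357*(((4 - 4 + 12) + 8) - 12) = -1357*((12 + 8) - 12) = -1357*(20 - 12) = -1357*8 = -10856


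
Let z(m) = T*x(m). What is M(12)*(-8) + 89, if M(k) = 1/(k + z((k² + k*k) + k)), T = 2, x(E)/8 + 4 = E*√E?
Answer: 38447984933/431999831 - 24000*√3/431999831 ≈ 89.000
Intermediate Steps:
x(E) = -32 + 8*E^(3/2) (x(E) = -32 + 8*(E*√E) = -32 + 8*E^(3/2))
z(m) = -64 + 16*m^(3/2) (z(m) = 2*(-32 + 8*m^(3/2)) = -64 + 16*m^(3/2))
M(k) = 1/(-64 + k + 16*(k + 2*k²)^(3/2)) (M(k) = 1/(k + (-64 + 16*((k² + k*k) + k)^(3/2))) = 1/(k + (-64 + 16*((k² + k²) + k)^(3/2))) = 1/(k + (-64 + 16*(2*k² + k)^(3/2))) = 1/(k + (-64 + 16*(k + 2*k²)^(3/2))) = 1/(-64 + k + 16*(k + 2*k²)^(3/2)))
M(12)*(-8) + 89 = -8/(-64 + 12 + 16*(12*(1 + 2*12))^(3/2)) + 89 = -8/(-64 + 12 + 16*(12*(1 + 24))^(3/2)) + 89 = -8/(-64 + 12 + 16*(12*25)^(3/2)) + 89 = -8/(-64 + 12 + 16*300^(3/2)) + 89 = -8/(-64 + 12 + 16*(3000*√3)) + 89 = -8/(-64 + 12 + 48000*√3) + 89 = -8/(-52 + 48000*√3) + 89 = 89 - 8/(-52 + 48000*√3)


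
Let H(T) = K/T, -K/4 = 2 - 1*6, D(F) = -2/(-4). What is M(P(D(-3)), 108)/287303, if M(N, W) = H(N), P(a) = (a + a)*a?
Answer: 32/287303 ≈ 0.00011138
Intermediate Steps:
D(F) = 1/2 (D(F) = -2*(-1/4) = 1/2)
K = 16 (K = -4*(2 - 1*6) = -4*(2 - 6) = -4*(-4) = 16)
P(a) = 2*a**2 (P(a) = (2*a)*a = 2*a**2)
H(T) = 16/T
M(N, W) = 16/N
M(P(D(-3)), 108)/287303 = (16/((2*(1/2)**2)))/287303 = (16/((2*(1/4))))*(1/287303) = (16/(1/2))*(1/287303) = (16*2)*(1/287303) = 32*(1/287303) = 32/287303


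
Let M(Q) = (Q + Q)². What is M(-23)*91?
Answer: 192556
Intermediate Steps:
M(Q) = 4*Q² (M(Q) = (2*Q)² = 4*Q²)
M(-23)*91 = (4*(-23)²)*91 = (4*529)*91 = 2116*91 = 192556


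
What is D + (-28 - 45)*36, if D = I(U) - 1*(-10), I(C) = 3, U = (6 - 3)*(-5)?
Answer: -2615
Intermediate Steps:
U = -15 (U = 3*(-5) = -15)
D = 13 (D = 3 - 1*(-10) = 3 + 10 = 13)
D + (-28 - 45)*36 = 13 + (-28 - 45)*36 = 13 - 73*36 = 13 - 2628 = -2615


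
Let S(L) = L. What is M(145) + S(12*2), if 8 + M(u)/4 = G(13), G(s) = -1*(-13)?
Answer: 44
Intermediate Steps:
G(s) = 13
M(u) = 20 (M(u) = -32 + 4*13 = -32 + 52 = 20)
M(145) + S(12*2) = 20 + 12*2 = 20 + 24 = 44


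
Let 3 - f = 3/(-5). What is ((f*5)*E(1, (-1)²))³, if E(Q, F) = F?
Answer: 5832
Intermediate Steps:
f = 18/5 (f = 3 - 3/(-5) = 3 - 3*(-1)/5 = 3 - 1*(-⅗) = 3 + ⅗ = 18/5 ≈ 3.6000)
((f*5)*E(1, (-1)²))³ = (((18/5)*5)*(-1)²)³ = (18*1)³ = 18³ = 5832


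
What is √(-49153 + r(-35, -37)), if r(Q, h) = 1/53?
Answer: 2*I*√34517681/53 ≈ 221.7*I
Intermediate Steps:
r(Q, h) = 1/53
√(-49153 + r(-35, -37)) = √(-49153 + 1/53) = √(-2605108/53) = 2*I*√34517681/53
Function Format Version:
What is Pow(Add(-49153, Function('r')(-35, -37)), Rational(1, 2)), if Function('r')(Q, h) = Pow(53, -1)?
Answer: Mul(Rational(2, 53), I, Pow(34517681, Rational(1, 2))) ≈ Mul(221.70, I)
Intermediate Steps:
Function('r')(Q, h) = Rational(1, 53)
Pow(Add(-49153, Function('r')(-35, -37)), Rational(1, 2)) = Pow(Add(-49153, Rational(1, 53)), Rational(1, 2)) = Pow(Rational(-2605108, 53), Rational(1, 2)) = Mul(Rational(2, 53), I, Pow(34517681, Rational(1, 2)))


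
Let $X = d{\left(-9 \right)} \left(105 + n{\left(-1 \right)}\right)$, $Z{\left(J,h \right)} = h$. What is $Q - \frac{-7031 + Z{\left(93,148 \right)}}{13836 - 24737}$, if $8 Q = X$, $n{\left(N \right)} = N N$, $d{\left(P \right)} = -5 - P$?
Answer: $\frac{570870}{10901} \approx 52.369$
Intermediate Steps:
$n{\left(N \right)} = N^{2}$
$X = 424$ ($X = \left(-5 - -9\right) \left(105 + \left(-1\right)^{2}\right) = \left(-5 + 9\right) \left(105 + 1\right) = 4 \cdot 106 = 424$)
$Q = 53$ ($Q = \frac{1}{8} \cdot 424 = 53$)
$Q - \frac{-7031 + Z{\left(93,148 \right)}}{13836 - 24737} = 53 - \frac{-7031 + 148}{13836 - 24737} = 53 - - \frac{6883}{-10901} = 53 - \left(-6883\right) \left(- \frac{1}{10901}\right) = 53 - \frac{6883}{10901} = \frac{570870}{10901}$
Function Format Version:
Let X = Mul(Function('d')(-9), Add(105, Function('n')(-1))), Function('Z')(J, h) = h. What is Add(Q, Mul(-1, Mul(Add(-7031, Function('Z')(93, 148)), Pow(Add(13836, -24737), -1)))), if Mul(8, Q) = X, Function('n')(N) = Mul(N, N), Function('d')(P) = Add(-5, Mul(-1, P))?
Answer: Rational(570870, 10901) ≈ 52.369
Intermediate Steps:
Function('n')(N) = Pow(N, 2)
X = 424 (X = Mul(Add(-5, Mul(-1, -9)), Add(105, Pow(-1, 2))) = Mul(Add(-5, 9), Add(105, 1)) = Mul(4, 106) = 424)
Q = 53 (Q = Mul(Rational(1, 8), 424) = 53)
Add(Q, Mul(-1, Mul(Add(-7031, Function('Z')(93, 148)), Pow(Add(13836, -24737), -1)))) = Add(53, Mul(-1, Mul(Add(-7031, 148), Pow(Add(13836, -24737), -1)))) = Add(53, Mul(-1, Mul(-6883, Pow(-10901, -1)))) = Add(53, Mul(-1, Mul(-6883, Rational(-1, 10901)))) = Add(53, Mul(-1, Rational(6883, 10901))) = Add(53, Rational(-6883, 10901)) = Rational(570870, 10901)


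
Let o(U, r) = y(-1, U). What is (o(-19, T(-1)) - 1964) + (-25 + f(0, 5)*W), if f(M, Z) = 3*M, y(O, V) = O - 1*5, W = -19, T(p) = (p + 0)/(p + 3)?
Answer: -1995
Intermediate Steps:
T(p) = p/(3 + p)
y(O, V) = -5 + O (y(O, V) = O - 5 = -5 + O)
o(U, r) = -6 (o(U, r) = -5 - 1 = -6)
(o(-19, T(-1)) - 1964) + (-25 + f(0, 5)*W) = (-6 - 1964) + (-25 + (3*0)*(-19)) = -1970 + (-25 + 0*(-19)) = -1970 + (-25 + 0) = -1970 - 25 = -1995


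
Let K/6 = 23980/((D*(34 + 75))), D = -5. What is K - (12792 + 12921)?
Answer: -25977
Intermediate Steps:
K = -264 (K = 6*(23980/((-5*(34 + 75)))) = 6*(23980/((-5*109))) = 6*(23980/(-545)) = 6*(23980*(-1/545)) = 6*(-44) = -264)
K - (12792 + 12921) = -264 - (12792 + 12921) = -264 - 1*25713 = -264 - 25713 = -25977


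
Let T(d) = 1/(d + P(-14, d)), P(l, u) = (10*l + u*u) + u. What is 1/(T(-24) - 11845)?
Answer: -388/4595859 ≈ -8.4424e-5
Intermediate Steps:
P(l, u) = u + u**2 + 10*l (P(l, u) = (10*l + u**2) + u = (u**2 + 10*l) + u = u + u**2 + 10*l)
T(d) = 1/(-140 + d**2 + 2*d) (T(d) = 1/(d + (d + d**2 + 10*(-14))) = 1/(d + (d + d**2 - 140)) = 1/(d + (-140 + d + d**2)) = 1/(-140 + d**2 + 2*d))
1/(T(-24) - 11845) = 1/(1/(-140 + (-24)**2 + 2*(-24)) - 11845) = 1/(1/(-140 + 576 - 48) - 11845) = 1/(1/388 - 11845) = 1/(-4595859/388) = -388/4595859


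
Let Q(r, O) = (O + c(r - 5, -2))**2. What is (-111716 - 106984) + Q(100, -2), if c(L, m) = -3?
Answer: -218675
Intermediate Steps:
Q(r, O) = (-3 + O)**2 (Q(r, O) = (O - 3)**2 = (-3 + O)**2)
(-111716 - 106984) + Q(100, -2) = (-111716 - 106984) + (-3 - 2)**2 = -218700 + (-5)**2 = -218700 + 25 = -218675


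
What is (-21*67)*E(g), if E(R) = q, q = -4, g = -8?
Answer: 5628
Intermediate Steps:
E(R) = -4
(-21*67)*E(g) = -21*67*(-4) = -1407*(-4) = 5628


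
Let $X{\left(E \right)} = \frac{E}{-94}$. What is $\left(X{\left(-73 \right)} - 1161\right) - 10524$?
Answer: $- \frac{1098317}{94} \approx -11684.0$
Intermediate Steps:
$X{\left(E \right)} = - \frac{E}{94}$ ($X{\left(E \right)} = E \left(- \frac{1}{94}\right) = - \frac{E}{94}$)
$\left(X{\left(-73 \right)} - 1161\right) - 10524 = \left(\left(- \frac{1}{94}\right) \left(-73\right) - 1161\right) - 10524 = \left(\frac{73}{94} - 1161\right) - 10524 = - \frac{109061}{94} - 10524 = - \frac{1098317}{94}$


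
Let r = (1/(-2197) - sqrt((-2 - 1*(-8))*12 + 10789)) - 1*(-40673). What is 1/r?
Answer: 196320800260/7984903395643851 + 4826809*sqrt(10861)/7984903395643851 ≈ 2.4649e-5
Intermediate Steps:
r = 89358580/2197 - sqrt(10861) (r = (-1/2197 - sqrt((-2 + 8)*12 + 10789)) + 40673 = (-1/2197 - sqrt(6*12 + 10789)) + 40673 = (-1/2197 - sqrt(72 + 10789)) + 40673 = (-1/2197 - sqrt(10861)) + 40673 = 89358580/2197 - sqrt(10861) ≈ 40569.)
1/r = 1/(89358580/2197 - sqrt(10861))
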